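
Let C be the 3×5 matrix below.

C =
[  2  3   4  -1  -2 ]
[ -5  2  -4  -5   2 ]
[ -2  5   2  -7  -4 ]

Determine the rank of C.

Row reduce to echelon form.
R2 ← R2 + (5/2)·R1: [0, 19/2, 6, -15/2, -3]
R3 ← R3 + R1: [0, 8, 6, -8, -6]
R3 ← R3 − (16/19)·R2: [0, 0, 18/19, -32/19, -66/19]
Echelon form has 3 nonzero rows, so rank(C) = 3.

3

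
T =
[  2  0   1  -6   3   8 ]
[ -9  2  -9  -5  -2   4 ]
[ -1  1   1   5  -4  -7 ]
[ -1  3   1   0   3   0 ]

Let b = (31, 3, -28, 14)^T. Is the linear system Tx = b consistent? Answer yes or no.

Row reduce the augmented matrix [T | b].
R2 ← R2 + (9/2)·R1: [0, 2, -9/2, -32, 23/2, 40, 285/2]
R3 ← R3 + (1/2)·R1: [0, 1, 3/2, 2, -5/2, -3, -25/2]
R4 ← R4 + (1/2)·R1: [0, 3, 3/2, -3, 9/2, 4, 59/2]
R3 ← R3 − (1/2)·R2: [0, 0, 15/4, 18, -33/4, -23, -335/4]
R4 ← R4 − (3/2)·R2: [0, 0, 33/4, 45, -51/4, -56, -737/4]
R4 ← R4 − (11/5)·R3: [0, 0, 0, 27/5, 27/5, -27/5, 0]
The echelon form has 4 nonzero rows, and every pivot lies in the first 6 columns, so rank(T) = rank([T|b]) = 4.
The system is consistent.

yes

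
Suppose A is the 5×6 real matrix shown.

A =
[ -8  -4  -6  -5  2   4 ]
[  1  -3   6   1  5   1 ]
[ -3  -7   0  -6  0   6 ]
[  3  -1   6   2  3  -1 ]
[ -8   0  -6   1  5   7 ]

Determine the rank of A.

4

Row reduce to echelon form.
R2 ← R2 + (1/8)·R1: [0, -7/2, 21/4, 3/8, 21/4, 3/2]
R3 ← R3 − (3/8)·R1: [0, -11/2, 9/4, -33/8, -3/4, 9/2]
R4 ← R4 + (3/8)·R1: [0, -5/2, 15/4, 1/8, 15/4, 1/2]
R5 ← R5 − R1: [0, 4, 0, 6, 3, 3]
R3 ← R3 − (11/7)·R2: [0, 0, -6, -33/7, -9, 15/7]
R4 ← R4 − (5/7)·R2: [0, 0, 0, -1/7, 0, -4/7]
R5 ← R5 + (8/7)·R2: [0, 0, 6, 45/7, 9, 33/7]
R5 ← R5 + R3: [0, 0, 0, 12/7, 0, 48/7]
R5 ← R5 + (12)·R4: [0, 0, 0, 0, 0, 0]
Echelon form has 4 nonzero rows, so rank(A) = 4.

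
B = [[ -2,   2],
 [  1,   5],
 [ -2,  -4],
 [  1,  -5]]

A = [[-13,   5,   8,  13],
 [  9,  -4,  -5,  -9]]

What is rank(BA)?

First compute BA:
[[ 44, -18, -26, -44],
 [ 32, -15, -17, -32],
 [-10,   6,   4,  10],
 [-58,  25,  33,  58]]
Now row reduce the product.
R2 ← R2 − (8/11)·R1: [0, -21/11, 21/11, 0]
R3 ← R3 + (5/22)·R1: [0, 21/11, -21/11, 0]
R4 ← R4 + (29/22)·R1: [0, 14/11, -14/11, 0]
R3 ← R3 + R2: [0, 0, 0, 0]
R4 ← R4 + (2/3)·R2: [0, 0, 0, 0]
2 nonzero rows, so rank(BA) = 2.

2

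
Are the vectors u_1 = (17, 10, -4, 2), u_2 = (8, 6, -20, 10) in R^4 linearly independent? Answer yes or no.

Form the matrix with these vectors as rows and row reduce.
R2 ← R2 − (8/17)·R1: [0, 22/17, -308/17, 154/17]
2 nonzero rows, so the 2 vectors span a space of dimension 2.
Since 2 = 2, the vectors are linearly independent.

yes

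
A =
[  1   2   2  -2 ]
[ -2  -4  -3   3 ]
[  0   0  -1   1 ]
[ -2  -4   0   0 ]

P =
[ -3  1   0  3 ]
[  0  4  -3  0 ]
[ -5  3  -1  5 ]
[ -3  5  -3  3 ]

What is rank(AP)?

2

First compute AP:
[[ -7,   5,  -2,   7],
 [ 12, -12,   6, -12],
 [  2,   2,  -2,  -2],
 [  6, -18,  12,  -6]]
Now row reduce the product.
R2 ← R2 + (12/7)·R1: [0, -24/7, 18/7, 0]
R3 ← R3 + (2/7)·R1: [0, 24/7, -18/7, 0]
R4 ← R4 + (6/7)·R1: [0, -96/7, 72/7, 0]
R3 ← R3 + R2: [0, 0, 0, 0]
R4 ← R4 − (4)·R2: [0, 0, 0, 0]
2 nonzero rows, so rank(AP) = 2.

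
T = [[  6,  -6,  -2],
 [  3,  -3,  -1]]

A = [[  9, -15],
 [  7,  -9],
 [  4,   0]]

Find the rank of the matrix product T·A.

1

First compute TA:
[[  4, -36],
 [  2, -18]]
Now row reduce the product.
R2 ← R2 − (1/2)·R1: [0, 0]
1 nonzero row, so rank(TA) = 1.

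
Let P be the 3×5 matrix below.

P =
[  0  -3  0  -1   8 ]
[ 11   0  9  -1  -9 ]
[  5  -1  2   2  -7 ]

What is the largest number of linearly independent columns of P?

3

Row reduce to echelon form.
Swap R1 ↔ R2
R3 ← R3 − (5/11)·R1: [0, -1, -23/11, 27/11, -32/11]
R3 ← R3 − (1/3)·R2: [0, 0, -23/11, 92/33, -184/33]
Echelon form has 3 nonzero rows, so rank(P) = 3.
The rank gives the maximum number of linearly independent columns: 3.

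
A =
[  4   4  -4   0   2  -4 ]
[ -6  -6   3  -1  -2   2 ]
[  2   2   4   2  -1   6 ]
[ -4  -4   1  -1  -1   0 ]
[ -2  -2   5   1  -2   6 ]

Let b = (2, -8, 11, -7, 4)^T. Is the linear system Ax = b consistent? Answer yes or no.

yes

Row reduce the augmented matrix [A | b].
R2 ← R2 + (3/2)·R1: [0, 0, -3, -1, 1, -4, -5]
R3 ← R3 − (1/2)·R1: [0, 0, 6, 2, -2, 8, 10]
R4 ← R4 + R1: [0, 0, -3, -1, 1, -4, -5]
R5 ← R5 + (1/2)·R1: [0, 0, 3, 1, -1, 4, 5]
R3 ← R3 + (2)·R2: [0, 0, 0, 0, 0, 0, 0]
R4 ← R4 − R2: [0, 0, 0, 0, 0, 0, 0]
R5 ← R5 + R2: [0, 0, 0, 0, 0, 0, 0]
The echelon form has 2 nonzero rows, and every pivot lies in the first 6 columns, so rank(A) = rank([A|b]) = 2.
The system is consistent.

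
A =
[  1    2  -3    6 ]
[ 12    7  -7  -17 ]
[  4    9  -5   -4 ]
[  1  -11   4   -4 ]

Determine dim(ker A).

0

Row reduce to echelon form.
R2 ← R2 − (12)·R1: [0, -17, 29, -89]
R3 ← R3 − (4)·R1: [0, 1, 7, -28]
R4 ← R4 − R1: [0, -13, 7, -10]
R3 ← R3 + (1/17)·R2: [0, 0, 148/17, -565/17]
R4 ← R4 − (13/17)·R2: [0, 0, -258/17, 987/17]
R4 ← R4 + (129/74)·R3: [0, 0, 0, 9/74]
4 nonzero rows, so rank(A) = 4.
A has 4 columns; by rank–nullity, nullity = 4 − 4 = 0.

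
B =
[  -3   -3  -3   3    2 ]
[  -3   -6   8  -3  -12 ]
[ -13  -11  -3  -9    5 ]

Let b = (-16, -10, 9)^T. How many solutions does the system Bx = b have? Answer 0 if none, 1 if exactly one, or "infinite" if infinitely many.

infinite

Row reduce the augmented matrix [B | b].
R2 ← R2 − R1: [0, -3, 11, -6, -14, 6]
R3 ← R3 − (13/3)·R1: [0, 2, 10, -22, -11/3, 235/3]
R3 ← R3 + (2/3)·R2: [0, 0, 52/3, -26, -13, 247/3]
The echelon form has 3 nonzero rows, and every pivot lies in the first 5 columns, so rank(B) = rank([B|b]) = 3.
The system is consistent.
rank = 3 < 5 unknowns, so there are infinitely many solutions.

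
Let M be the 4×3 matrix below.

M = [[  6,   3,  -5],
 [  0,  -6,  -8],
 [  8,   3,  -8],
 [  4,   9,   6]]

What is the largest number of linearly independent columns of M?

Row reduce to echelon form.
R3 ← R3 − (4/3)·R1: [0, -1, -4/3]
R4 ← R4 − (2/3)·R1: [0, 7, 28/3]
R3 ← R3 − (1/6)·R2: [0, 0, 0]
R4 ← R4 + (7/6)·R2: [0, 0, 0]
Echelon form has 2 nonzero rows, so rank(M) = 2.
The rank gives the maximum number of linearly independent columns: 2.

2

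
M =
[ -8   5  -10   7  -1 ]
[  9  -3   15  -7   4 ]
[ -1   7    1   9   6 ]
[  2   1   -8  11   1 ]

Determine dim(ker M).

Row reduce to echelon form.
R2 ← R2 + (9/8)·R1: [0, 21/8, 15/4, 7/8, 23/8]
R3 ← R3 − (1/8)·R1: [0, 51/8, 9/4, 65/8, 49/8]
R4 ← R4 + (1/4)·R1: [0, 9/4, -21/2, 51/4, 3/4]
R3 ← R3 − (17/7)·R2: [0, 0, -48/7, 6, -6/7]
R4 ← R4 − (6/7)·R2: [0, 0, -96/7, 12, -12/7]
R4 ← R4 − (2)·R3: [0, 0, 0, 0, 0]
3 nonzero rows, so rank(M) = 3.
M has 5 columns; by rank–nullity, nullity = 5 − 3 = 2.

2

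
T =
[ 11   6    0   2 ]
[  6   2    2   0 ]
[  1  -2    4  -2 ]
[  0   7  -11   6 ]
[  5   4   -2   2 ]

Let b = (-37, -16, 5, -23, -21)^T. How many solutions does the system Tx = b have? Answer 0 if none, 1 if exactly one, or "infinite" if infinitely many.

infinite

Row reduce the augmented matrix [T | b].
R2 ← R2 − (6/11)·R1: [0, -14/11, 2, -12/11, 46/11]
R3 ← R3 − (1/11)·R1: [0, -28/11, 4, -24/11, 92/11]
R5 ← R5 − (5/11)·R1: [0, 14/11, -2, 12/11, -46/11]
R3 ← R3 − (2)·R2: [0, 0, 0, 0, 0]
R4 ← R4 + (11/2)·R2: [0, 0, 0, 0, 0]
R5 ← R5 + R2: [0, 0, 0, 0, 0]
The echelon form has 2 nonzero rows, and every pivot lies in the first 4 columns, so rank(T) = rank([T|b]) = 2.
The system is consistent.
rank = 2 < 4 unknowns, so there are infinitely many solutions.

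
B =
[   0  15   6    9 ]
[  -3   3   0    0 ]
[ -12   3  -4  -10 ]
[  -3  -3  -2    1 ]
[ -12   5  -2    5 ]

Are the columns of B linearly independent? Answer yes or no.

Row reduce B to echelon form.
Swap R1 ↔ R2
R3 ← R3 − (4)·R1: [0, -9, -4, -10]
R4 ← R4 − R1: [0, -6, -2, 1]
R5 ← R5 − (4)·R1: [0, -7, -2, 5]
R3 ← R3 + (3/5)·R2: [0, 0, -2/5, -23/5]
R4 ← R4 + (2/5)·R2: [0, 0, 2/5, 23/5]
R5 ← R5 + (7/15)·R2: [0, 0, 4/5, 46/5]
R4 ← R4 + R3: [0, 0, 0, 0]
R5 ← R5 + (2)·R3: [0, 0, 0, 0]
3 pivots among 4 columns.
Only 3 < 4 pivot columns, so the columns are linearly dependent.

no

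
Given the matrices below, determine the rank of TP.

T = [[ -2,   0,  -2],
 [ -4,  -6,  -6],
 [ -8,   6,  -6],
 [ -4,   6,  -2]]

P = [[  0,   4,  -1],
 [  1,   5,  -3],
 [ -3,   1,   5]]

First compute TP:
[[  6, -10,  -8],
 [ 12, -52,  -8],
 [ 24,  -8, -40],
 [ 12,  12, -24]]
Now row reduce the product.
R2 ← R2 − (2)·R1: [0, -32, 8]
R3 ← R3 − (4)·R1: [0, 32, -8]
R4 ← R4 − (2)·R1: [0, 32, -8]
R3 ← R3 + R2: [0, 0, 0]
R4 ← R4 + R2: [0, 0, 0]
2 nonzero rows, so rank(TP) = 2.

2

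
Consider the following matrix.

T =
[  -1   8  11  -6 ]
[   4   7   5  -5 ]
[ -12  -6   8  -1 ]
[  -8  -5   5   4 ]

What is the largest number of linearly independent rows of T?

4

Row reduce to echelon form.
R2 ← R2 + (4)·R1: [0, 39, 49, -29]
R3 ← R3 − (12)·R1: [0, -102, -124, 71]
R4 ← R4 − (8)·R1: [0, -69, -83, 52]
R3 ← R3 + (34/13)·R2: [0, 0, 54/13, -63/13]
R4 ← R4 + (23/13)·R2: [0, 0, 48/13, 9/13]
R4 ← R4 − (8/9)·R3: [0, 0, 0, 5]
Echelon form has 4 nonzero rows, so rank(T) = 4.
The rank gives the maximum number of linearly independent rows: 4.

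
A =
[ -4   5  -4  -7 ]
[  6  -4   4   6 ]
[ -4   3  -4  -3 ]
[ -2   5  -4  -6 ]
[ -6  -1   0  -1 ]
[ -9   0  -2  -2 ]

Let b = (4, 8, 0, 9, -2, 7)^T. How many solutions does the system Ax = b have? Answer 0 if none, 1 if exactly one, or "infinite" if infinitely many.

Row reduce the augmented matrix [A | b].
R2 ← R2 + (3/2)·R1: [0, 7/2, -2, -9/2, 14]
R3 ← R3 − R1: [0, -2, 0, 4, -4]
R4 ← R4 − (1/2)·R1: [0, 5/2, -2, -5/2, 7]
R5 ← R5 − (3/2)·R1: [0, -17/2, 6, 19/2, -8]
R6 ← R6 − (9/4)·R1: [0, -45/4, 7, 55/4, -2]
R3 ← R3 + (4/7)·R2: [0, 0, -8/7, 10/7, 4]
R4 ← R4 − (5/7)·R2: [0, 0, -4/7, 5/7, -3]
R5 ← R5 + (17/7)·R2: [0, 0, 8/7, -10/7, 26]
R6 ← R6 + (45/14)·R2: [0, 0, 4/7, -5/7, 43]
R4 ← R4 − (1/2)·R3: [0, 0, 0, 0, -5]
R5 ← R5 + R3: [0, 0, 0, 0, 30]
R6 ← R6 + (1/2)·R3: [0, 0, 0, 0, 45]
R5 ← R5 + (6)·R4: [0, 0, 0, 0, 0]
R6 ← R6 + (9)·R4: [0, 0, 0, 0, 0]
The echelon form has 4 nonzero rows; the last pivot sits in the augmented column, so rank(A) = 3 but rank([A|b]) = 4.
Since the ranks differ, the system is inconsistent.
It has no solutions.

0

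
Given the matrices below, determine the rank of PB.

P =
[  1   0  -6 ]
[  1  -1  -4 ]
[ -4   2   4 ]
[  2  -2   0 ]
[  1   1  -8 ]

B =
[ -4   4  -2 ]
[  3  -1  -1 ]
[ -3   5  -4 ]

First compute PB:
[[ 14, -26,  22],
 [  5, -15,  15],
 [ 10,   2, -10],
 [-14,  10,  -2],
 [ 23, -37,  29]]
Now row reduce the product.
R2 ← R2 − (5/14)·R1: [0, -40/7, 50/7]
R3 ← R3 − (5/7)·R1: [0, 144/7, -180/7]
R4 ← R4 + R1: [0, -16, 20]
R5 ← R5 − (23/14)·R1: [0, 40/7, -50/7]
R3 ← R3 + (18/5)·R2: [0, 0, 0]
R4 ← R4 − (14/5)·R2: [0, 0, 0]
R5 ← R5 + R2: [0, 0, 0]
2 nonzero rows, so rank(PB) = 2.

2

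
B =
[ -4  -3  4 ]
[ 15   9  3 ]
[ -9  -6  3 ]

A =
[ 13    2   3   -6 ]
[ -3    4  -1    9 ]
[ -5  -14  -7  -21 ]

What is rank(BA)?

2

First compute BA:
[[-63, -76, -37, -87],
 [153,  24,  15, -72],
 [-114, -84, -42, -63]]
Now row reduce the product.
R2 ← R2 + (17/7)·R1: [0, -1124/7, -524/7, -1983/7]
R3 ← R3 − (38/21)·R1: [0, 1124/21, 524/21, 661/7]
R3 ← R3 + (1/3)·R2: [0, 0, 0, 0]
2 nonzero rows, so rank(BA) = 2.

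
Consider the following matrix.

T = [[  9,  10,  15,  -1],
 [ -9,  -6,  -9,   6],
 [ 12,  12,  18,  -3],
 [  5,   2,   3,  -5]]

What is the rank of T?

2

Row reduce to echelon form.
R2 ← R2 + R1: [0, 4, 6, 5]
R3 ← R3 − (4/3)·R1: [0, -4/3, -2, -5/3]
R4 ← R4 − (5/9)·R1: [0, -32/9, -16/3, -40/9]
R3 ← R3 + (1/3)·R2: [0, 0, 0, 0]
R4 ← R4 + (8/9)·R2: [0, 0, 0, 0]
Echelon form has 2 nonzero rows, so rank(T) = 2.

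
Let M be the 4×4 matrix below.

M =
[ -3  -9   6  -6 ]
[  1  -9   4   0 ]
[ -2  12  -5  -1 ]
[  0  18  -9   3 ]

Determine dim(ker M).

2

Row reduce to echelon form.
R2 ← R2 + (1/3)·R1: [0, -12, 6, -2]
R3 ← R3 − (2/3)·R1: [0, 18, -9, 3]
R3 ← R3 + (3/2)·R2: [0, 0, 0, 0]
R4 ← R4 + (3/2)·R2: [0, 0, 0, 0]
2 nonzero rows, so rank(M) = 2.
M has 4 columns; by rank–nullity, nullity = 4 − 2 = 2.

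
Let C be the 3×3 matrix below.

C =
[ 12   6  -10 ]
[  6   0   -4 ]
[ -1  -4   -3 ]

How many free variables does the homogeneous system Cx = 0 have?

0

Row reduce to echelon form.
R2 ← R2 − (1/2)·R1: [0, -3, 1]
R3 ← R3 + (1/12)·R1: [0, -7/2, -23/6]
R3 ← R3 − (7/6)·R2: [0, 0, -5]
3 nonzero rows, so rank(C) = 3.
C has 3 columns; by rank–nullity, nullity = 3 − 3 = 0.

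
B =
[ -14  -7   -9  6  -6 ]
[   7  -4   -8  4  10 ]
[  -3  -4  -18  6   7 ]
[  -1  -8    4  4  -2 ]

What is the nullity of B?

Row reduce to echelon form.
R2 ← R2 + (1/2)·R1: [0, -15/2, -25/2, 7, 7]
R3 ← R3 − (3/14)·R1: [0, -5/2, -225/14, 33/7, 58/7]
R4 ← R4 − (1/14)·R1: [0, -15/2, 65/14, 25/7, -11/7]
R3 ← R3 − (1/3)·R2: [0, 0, -250/21, 50/21, 125/21]
R4 ← R4 − R2: [0, 0, 120/7, -24/7, -60/7]
R4 ← R4 + (36/25)·R3: [0, 0, 0, 0, 0]
3 nonzero rows, so rank(B) = 3.
B has 5 columns; by rank–nullity, nullity = 5 − 3 = 2.

2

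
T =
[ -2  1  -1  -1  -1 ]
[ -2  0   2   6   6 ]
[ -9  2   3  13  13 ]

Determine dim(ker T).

Row reduce to echelon form.
R2 ← R2 − R1: [0, -1, 3, 7, 7]
R3 ← R3 − (9/2)·R1: [0, -5/2, 15/2, 35/2, 35/2]
R3 ← R3 − (5/2)·R2: [0, 0, 0, 0, 0]
2 nonzero rows, so rank(T) = 2.
T has 5 columns; by rank–nullity, nullity = 5 − 2 = 3.

3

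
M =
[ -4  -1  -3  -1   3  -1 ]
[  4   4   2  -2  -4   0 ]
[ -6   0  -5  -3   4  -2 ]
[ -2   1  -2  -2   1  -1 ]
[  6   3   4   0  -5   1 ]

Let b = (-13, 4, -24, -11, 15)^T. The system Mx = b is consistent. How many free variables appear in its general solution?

Row reduce the augmented matrix [M | b].
R2 ← R2 + R1: [0, 3, -1, -3, -1, -1, -9]
R3 ← R3 − (3/2)·R1: [0, 3/2, -1/2, -3/2, -1/2, -1/2, -9/2]
R4 ← R4 − (1/2)·R1: [0, 3/2, -1/2, -3/2, -1/2, -1/2, -9/2]
R5 ← R5 + (3/2)·R1: [0, 3/2, -1/2, -3/2, -1/2, -1/2, -9/2]
R3 ← R3 − (1/2)·R2: [0, 0, 0, 0, 0, 0, 0]
R4 ← R4 − (1/2)·R2: [0, 0, 0, 0, 0, 0, 0]
R5 ← R5 − (1/2)·R2: [0, 0, 0, 0, 0, 0, 0]
The echelon form has 2 nonzero rows, and every pivot lies in the first 6 columns, so rank(M) = rank([M|b]) = 2.
The system is consistent.
Free variables = (unknowns) − (rank) = 6 − 2 = 4.

4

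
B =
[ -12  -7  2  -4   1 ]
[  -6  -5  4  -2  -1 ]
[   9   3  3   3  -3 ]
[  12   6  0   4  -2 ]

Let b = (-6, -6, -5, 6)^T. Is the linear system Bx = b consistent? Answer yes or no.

no

Row reduce the augmented matrix [B | b].
R2 ← R2 − (1/2)·R1: [0, -3/2, 3, 0, -3/2, -3]
R3 ← R3 + (3/4)·R1: [0, -9/4, 9/2, 0, -9/4, -19/2]
R4 ← R4 + R1: [0, -1, 2, 0, -1, 0]
R3 ← R3 − (3/2)·R2: [0, 0, 0, 0, 0, -5]
R4 ← R4 − (2/3)·R2: [0, 0, 0, 0, 0, 2]
R4 ← R4 + (2/5)·R3: [0, 0, 0, 0, 0, 0]
The echelon form has 3 nonzero rows; the last pivot sits in the augmented column, so rank(B) = 2 but rank([B|b]) = 3.
Since the ranks differ, the system is inconsistent.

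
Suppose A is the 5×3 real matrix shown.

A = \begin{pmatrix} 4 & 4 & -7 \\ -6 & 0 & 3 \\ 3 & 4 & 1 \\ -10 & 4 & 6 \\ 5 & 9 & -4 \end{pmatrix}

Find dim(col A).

Row reduce to echelon form.
R2 ← R2 + (3/2)·R1: [0, 6, -15/2]
R3 ← R3 − (3/4)·R1: [0, 1, 25/4]
R4 ← R4 + (5/2)·R1: [0, 14, -23/2]
R5 ← R5 − (5/4)·R1: [0, 4, 19/4]
R3 ← R3 − (1/6)·R2: [0, 0, 15/2]
R4 ← R4 − (7/3)·R2: [0, 0, 6]
R5 ← R5 − (2/3)·R2: [0, 0, 39/4]
R4 ← R4 − (4/5)·R3: [0, 0, 0]
R5 ← R5 − (13/10)·R3: [0, 0, 0]
Echelon form has 3 nonzero rows, so rank(A) = 3.
The column space has dimension equal to the rank: 3.

3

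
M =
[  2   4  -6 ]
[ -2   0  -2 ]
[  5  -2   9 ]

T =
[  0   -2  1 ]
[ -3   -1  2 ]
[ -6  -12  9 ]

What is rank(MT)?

2

First compute MT:
[[ 24,  64, -44],
 [ 12,  28, -20],
 [-48, -116,  82]]
Now row reduce the product.
R2 ← R2 − (1/2)·R1: [0, -4, 2]
R3 ← R3 + (2)·R1: [0, 12, -6]
R3 ← R3 + (3)·R2: [0, 0, 0]
2 nonzero rows, so rank(MT) = 2.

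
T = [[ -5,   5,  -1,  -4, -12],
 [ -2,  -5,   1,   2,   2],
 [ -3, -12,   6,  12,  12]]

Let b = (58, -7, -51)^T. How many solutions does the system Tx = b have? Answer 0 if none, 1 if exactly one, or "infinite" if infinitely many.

Row reduce the augmented matrix [T | b].
R2 ← R2 − (2/5)·R1: [0, -7, 7/5, 18/5, 34/5, -151/5]
R3 ← R3 − (3/5)·R1: [0, -15, 33/5, 72/5, 96/5, -429/5]
R3 ← R3 − (15/7)·R2: [0, 0, 18/5, 234/35, 162/35, -738/35]
The echelon form has 3 nonzero rows, and every pivot lies in the first 5 columns, so rank(T) = rank([T|b]) = 3.
The system is consistent.
rank = 3 < 5 unknowns, so there are infinitely many solutions.

infinite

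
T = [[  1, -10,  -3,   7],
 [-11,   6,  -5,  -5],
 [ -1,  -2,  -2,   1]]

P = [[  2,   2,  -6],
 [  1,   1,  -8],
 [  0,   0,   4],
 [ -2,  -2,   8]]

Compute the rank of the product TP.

2

First compute TP:
[[-22, -22, 118],
 [ -6,  -6, -42],
 [ -6,  -6,  22]]
Now row reduce the product.
R2 ← R2 − (3/11)·R1: [0, 0, -816/11]
R3 ← R3 − (3/11)·R1: [0, 0, -112/11]
R3 ← R3 − (7/51)·R2: [0, 0, 0]
2 nonzero rows, so rank(TP) = 2.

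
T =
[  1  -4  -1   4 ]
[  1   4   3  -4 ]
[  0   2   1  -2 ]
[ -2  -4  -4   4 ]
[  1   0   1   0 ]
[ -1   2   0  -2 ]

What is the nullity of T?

Row reduce to echelon form.
R2 ← R2 − R1: [0, 8, 4, -8]
R4 ← R4 + (2)·R1: [0, -12, -6, 12]
R5 ← R5 − R1: [0, 4, 2, -4]
R6 ← R6 + R1: [0, -2, -1, 2]
R3 ← R3 − (1/4)·R2: [0, 0, 0, 0]
R4 ← R4 + (3/2)·R2: [0, 0, 0, 0]
R5 ← R5 − (1/2)·R2: [0, 0, 0, 0]
R6 ← R6 + (1/4)·R2: [0, 0, 0, 0]
2 nonzero rows, so rank(T) = 2.
T has 4 columns; by rank–nullity, nullity = 4 − 2 = 2.

2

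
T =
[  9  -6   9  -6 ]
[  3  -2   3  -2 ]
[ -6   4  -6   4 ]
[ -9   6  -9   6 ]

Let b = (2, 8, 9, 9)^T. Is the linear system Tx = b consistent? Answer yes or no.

no

Row reduce the augmented matrix [T | b].
R2 ← R2 − (1/3)·R1: [0, 0, 0, 0, 22/3]
R3 ← R3 + (2/3)·R1: [0, 0, 0, 0, 31/3]
R4 ← R4 + R1: [0, 0, 0, 0, 11]
R3 ← R3 − (31/22)·R2: [0, 0, 0, 0, 0]
R4 ← R4 − (3/2)·R2: [0, 0, 0, 0, 0]
The echelon form has 2 nonzero rows; the last pivot sits in the augmented column, so rank(T) = 1 but rank([T|b]) = 2.
Since the ranks differ, the system is inconsistent.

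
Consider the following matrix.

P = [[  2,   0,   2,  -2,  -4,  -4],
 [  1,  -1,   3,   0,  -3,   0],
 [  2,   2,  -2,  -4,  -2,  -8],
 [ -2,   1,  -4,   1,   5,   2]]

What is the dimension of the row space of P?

2

Row reduce to echelon form.
R2 ← R2 − (1/2)·R1: [0, -1, 2, 1, -1, 2]
R3 ← R3 − R1: [0, 2, -4, -2, 2, -4]
R4 ← R4 + R1: [0, 1, -2, -1, 1, -2]
R3 ← R3 + (2)·R2: [0, 0, 0, 0, 0, 0]
R4 ← R4 + R2: [0, 0, 0, 0, 0, 0]
Echelon form has 2 nonzero rows, so rank(P) = 2.
The row space has dimension equal to the rank: 2.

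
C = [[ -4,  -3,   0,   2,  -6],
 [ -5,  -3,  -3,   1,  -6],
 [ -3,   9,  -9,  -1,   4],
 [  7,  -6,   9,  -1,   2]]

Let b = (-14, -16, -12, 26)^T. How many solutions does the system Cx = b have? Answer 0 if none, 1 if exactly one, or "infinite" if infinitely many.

infinite

Row reduce the augmented matrix [C | b].
R2 ← R2 − (5/4)·R1: [0, 3/4, -3, -3/2, 3/2, 3/2]
R3 ← R3 − (3/4)·R1: [0, 45/4, -9, -5/2, 17/2, -3/2]
R4 ← R4 + (7/4)·R1: [0, -45/4, 9, 5/2, -17/2, 3/2]
R3 ← R3 − (15)·R2: [0, 0, 36, 20, -14, -24]
R4 ← R4 + (15)·R2: [0, 0, -36, -20, 14, 24]
R4 ← R4 + R3: [0, 0, 0, 0, 0, 0]
The echelon form has 3 nonzero rows, and every pivot lies in the first 5 columns, so rank(C) = rank([C|b]) = 3.
The system is consistent.
rank = 3 < 5 unknowns, so there are infinitely many solutions.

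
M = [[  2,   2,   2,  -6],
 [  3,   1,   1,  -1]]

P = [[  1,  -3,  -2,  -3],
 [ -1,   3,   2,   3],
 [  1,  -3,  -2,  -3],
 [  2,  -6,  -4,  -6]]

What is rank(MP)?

First compute MP:
[[-10,  30,  20,  30],
 [  1,  -3,  -2,  -3]]
Now row reduce the product.
R2 ← R2 + (1/10)·R1: [0, 0, 0, 0]
1 nonzero row, so rank(MP) = 1.

1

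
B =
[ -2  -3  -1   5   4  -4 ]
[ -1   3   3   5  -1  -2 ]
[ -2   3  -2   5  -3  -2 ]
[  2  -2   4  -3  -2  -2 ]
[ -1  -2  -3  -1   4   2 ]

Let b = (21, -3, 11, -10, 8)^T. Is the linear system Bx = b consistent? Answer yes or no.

Row reduce the augmented matrix [B | b].
R2 ← R2 − (1/2)·R1: [0, 9/2, 7/2, 5/2, -3, 0, -27/2]
R3 ← R3 − R1: [0, 6, -1, 0, -7, 2, -10]
R4 ← R4 + R1: [0, -5, 3, 2, 2, -6, 11]
R5 ← R5 − (1/2)·R1: [0, -1/2, -5/2, -7/2, 2, 4, -5/2]
R3 ← R3 − (4/3)·R2: [0, 0, -17/3, -10/3, -3, 2, 8]
R4 ← R4 + (10/9)·R2: [0, 0, 62/9, 43/9, -4/3, -6, -4]
R5 ← R5 + (1/9)·R2: [0, 0, -19/9, -29/9, 5/3, 4, -4]
R4 ← R4 + (62/51)·R3: [0, 0, 0, 37/51, -254/51, -182/51, 292/51]
R5 ← R5 − (19/51)·R3: [0, 0, 0, -101/51, 142/51, 166/51, -356/51]
R5 ← R5 + (101/37)·R4: [0, 0, 0, 0, -400/37, -240/37, 320/37]
The echelon form has 5 nonzero rows, and every pivot lies in the first 6 columns, so rank(B) = rank([B|b]) = 5.
The system is consistent.

yes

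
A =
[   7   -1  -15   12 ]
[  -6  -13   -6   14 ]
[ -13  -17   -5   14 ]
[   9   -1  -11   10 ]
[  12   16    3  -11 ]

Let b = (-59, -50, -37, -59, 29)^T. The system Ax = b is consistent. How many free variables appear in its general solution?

0

Row reduce the augmented matrix [A | b].
R2 ← R2 + (6/7)·R1: [0, -97/7, -132/7, 170/7, -704/7]
R3 ← R3 + (13/7)·R1: [0, -132/7, -230/7, 254/7, -1026/7]
R4 ← R4 − (9/7)·R1: [0, 2/7, 58/7, -38/7, 118/7]
R5 ← R5 − (12/7)·R1: [0, 124/7, 201/7, -221/7, 911/7]
R3 ← R3 − (132/97)·R2: [0, 0, -698/97, 314/97, -942/97]
R4 ← R4 + (2/97)·R2: [0, 0, 766/97, -478/97, 1434/97]
R5 ← R5 + (124/97)·R2: [0, 0, 447/97, -51/97, 153/97]
R4 ← R4 + (383/349)·R3: [0, 0, 0, -480/349, 1440/349]
R5 ← R5 + (447/698)·R3: [0, 0, 0, 540/349, -1620/349]
R5 ← R5 + (9/8)·R4: [0, 0, 0, 0, 0]
The echelon form has 4 nonzero rows, and every pivot lies in the first 4 columns, so rank(A) = rank([A|b]) = 4.
The system is consistent.
Free variables = (unknowns) − (rank) = 4 − 4 = 0.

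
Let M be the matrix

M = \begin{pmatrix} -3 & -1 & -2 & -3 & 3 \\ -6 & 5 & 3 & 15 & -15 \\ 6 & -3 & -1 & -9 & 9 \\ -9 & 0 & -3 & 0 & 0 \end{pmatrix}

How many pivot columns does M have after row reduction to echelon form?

Row reduce to echelon form.
R2 ← R2 − (2)·R1: [0, 7, 7, 21, -21]
R3 ← R3 + (2)·R1: [0, -5, -5, -15, 15]
R4 ← R4 − (3)·R1: [0, 3, 3, 9, -9]
R3 ← R3 + (5/7)·R2: [0, 0, 0, 0, 0]
R4 ← R4 − (3/7)·R2: [0, 0, 0, 0, 0]
Echelon form has 2 nonzero rows, so rank(M) = 2.
Each nonzero row contributes one pivot column: 2 pivot columns.

2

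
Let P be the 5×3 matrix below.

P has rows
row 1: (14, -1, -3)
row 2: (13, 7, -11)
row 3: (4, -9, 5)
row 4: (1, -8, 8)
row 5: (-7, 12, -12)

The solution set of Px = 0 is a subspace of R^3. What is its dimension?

Row reduce to echelon form.
R2 ← R2 − (13/14)·R1: [0, 111/14, -115/14]
R3 ← R3 − (2/7)·R1: [0, -61/7, 41/7]
R4 ← R4 − (1/14)·R1: [0, -111/14, 115/14]
R5 ← R5 + (1/2)·R1: [0, 23/2, -27/2]
R3 ← R3 + (122/111)·R2: [0, 0, -352/111]
R4 ← R4 + R2: [0, 0, 0]
R5 ← R5 − (161/111)·R2: [0, 0, -176/111]
R5 ← R5 − (1/2)·R3: [0, 0, 0]
3 nonzero rows, so rank(P) = 3.
P has 3 columns; by rank–nullity, nullity = 3 − 3 = 0.

0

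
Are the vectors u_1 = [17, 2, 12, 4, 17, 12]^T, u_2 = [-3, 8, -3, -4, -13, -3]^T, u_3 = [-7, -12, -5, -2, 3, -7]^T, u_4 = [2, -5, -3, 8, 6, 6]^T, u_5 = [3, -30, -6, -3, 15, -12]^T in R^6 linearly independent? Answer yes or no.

yes

Form the matrix with these vectors as rows and row reduce.
R2 ← R2 + (3/17)·R1: [0, 142/17, -15/17, -56/17, -10, -15/17]
R3 ← R3 + (7/17)·R1: [0, -190/17, -1/17, -6/17, 10, -35/17]
R4 ← R4 − (2/17)·R1: [0, -89/17, -75/17, 128/17, 4, 78/17]
R5 ← R5 − (3/17)·R1: [0, -516/17, -138/17, -63/17, 12, -240/17]
R3 ← R3 + (95/71)·R2: [0, 0, -88/71, -338/71, -240/71, -230/71]
R4 ← R4 + (89/142)·R2: [0, 0, -705/142, 388/71, -161/71, 573/142]
R5 ← R5 + (258/71)·R2: [0, 0, -804/71, -1113/71, -1728/71, -1230/71]
R4 ← R4 − (705/176)·R3: [0, 0, 0, 2159/88, 124/11, 1497/88]
R5 ← R5 − (201/22)·R3: [0, 0, 0, 306/11, 72/11, 135/11]
R5 ← R5 − (144/127)·R4: [0, 0, 0, 0, -792/127, -891/127]
5 nonzero rows, so the 5 vectors span a space of dimension 5.
Since 5 = 5, the vectors are linearly independent.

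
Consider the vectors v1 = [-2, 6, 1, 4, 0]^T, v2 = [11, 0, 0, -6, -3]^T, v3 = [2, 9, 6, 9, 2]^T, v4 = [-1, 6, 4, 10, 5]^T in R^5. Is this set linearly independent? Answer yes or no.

Form the matrix with these vectors as rows and row reduce.
R2 ← R2 + (11/2)·R1: [0, 33, 11/2, 16, -3]
R3 ← R3 + R1: [0, 15, 7, 13, 2]
R4 ← R4 − (1/2)·R1: [0, 3, 7/2, 8, 5]
R3 ← R3 − (5/11)·R2: [0, 0, 9/2, 63/11, 37/11]
R4 ← R4 − (1/11)·R2: [0, 0, 3, 72/11, 58/11]
R4 ← R4 − (2/3)·R3: [0, 0, 0, 30/11, 100/33]
4 nonzero rows, so the 4 vectors span a space of dimension 4.
Since 4 = 4, the vectors are linearly independent.

yes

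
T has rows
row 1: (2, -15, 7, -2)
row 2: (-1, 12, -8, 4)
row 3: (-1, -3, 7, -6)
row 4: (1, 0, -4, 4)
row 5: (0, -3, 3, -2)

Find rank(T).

2

Row reduce to echelon form.
R2 ← R2 + (1/2)·R1: [0, 9/2, -9/2, 3]
R3 ← R3 + (1/2)·R1: [0, -21/2, 21/2, -7]
R4 ← R4 − (1/2)·R1: [0, 15/2, -15/2, 5]
R3 ← R3 + (7/3)·R2: [0, 0, 0, 0]
R4 ← R4 − (5/3)·R2: [0, 0, 0, 0]
R5 ← R5 + (2/3)·R2: [0, 0, 0, 0]
Echelon form has 2 nonzero rows, so rank(T) = 2.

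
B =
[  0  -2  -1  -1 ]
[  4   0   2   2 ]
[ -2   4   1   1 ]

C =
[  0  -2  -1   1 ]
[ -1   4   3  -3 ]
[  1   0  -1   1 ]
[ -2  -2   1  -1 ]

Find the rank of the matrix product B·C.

First compute BC:
[[  3,  -6,  -6,   6],
 [ -2, -12,  -4,   4],
 [ -5,  18,  14, -14]]
Now row reduce the product.
R2 ← R2 + (2/3)·R1: [0, -16, -8, 8]
R3 ← R3 + (5/3)·R1: [0, 8, 4, -4]
R3 ← R3 + (1/2)·R2: [0, 0, 0, 0]
2 nonzero rows, so rank(BC) = 2.

2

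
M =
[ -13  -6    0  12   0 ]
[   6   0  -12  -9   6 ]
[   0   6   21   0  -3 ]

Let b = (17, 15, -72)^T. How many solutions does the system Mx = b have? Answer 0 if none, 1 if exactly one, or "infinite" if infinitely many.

infinite

Row reduce the augmented matrix [M | b].
R2 ← R2 + (6/13)·R1: [0, -36/13, -12, -45/13, 6, 297/13]
R3 ← R3 + (13/6)·R2: [0, 0, -5, -15/2, 10, -45/2]
The echelon form has 3 nonzero rows, and every pivot lies in the first 5 columns, so rank(M) = rank([M|b]) = 3.
The system is consistent.
rank = 3 < 5 unknowns, so there are infinitely many solutions.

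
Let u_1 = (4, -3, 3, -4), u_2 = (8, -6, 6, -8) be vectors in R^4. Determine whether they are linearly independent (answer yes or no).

Form the matrix with these vectors as rows and row reduce.
R2 ← R2 − (2)·R1: [0, 0, 0, 0]
1 nonzero row, so the 2 vectors span a space of dimension 1.
Since 1 < 2, the vectors are linearly dependent.

no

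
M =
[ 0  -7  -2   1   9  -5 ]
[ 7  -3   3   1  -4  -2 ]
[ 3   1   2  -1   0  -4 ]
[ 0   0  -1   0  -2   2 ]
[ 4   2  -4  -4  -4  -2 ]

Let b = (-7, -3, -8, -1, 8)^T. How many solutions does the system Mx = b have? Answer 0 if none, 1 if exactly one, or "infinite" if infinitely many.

Row reduce the augmented matrix [M | b].
Swap R1 ↔ R2
R3 ← R3 − (3/7)·R1: [0, 16/7, 5/7, -10/7, 12/7, -22/7, -47/7]
R5 ← R5 − (4/7)·R1: [0, 26/7, -40/7, -32/7, -12/7, -6/7, 68/7]
R3 ← R3 + (16/49)·R2: [0, 0, 3/49, -54/49, 228/49, -234/49, -9]
R5 ← R5 + (26/49)·R2: [0, 0, -332/49, -198/49, 150/49, -172/49, 6]
R4 ← R4 + (49/3)·R3: [0, 0, 0, -18, 74, -76, -148]
R5 ← R5 + (332/3)·R3: [0, 0, 0, -126, 518, -532, -990]
R5 ← R5 − (7)·R4: [0, 0, 0, 0, 0, 0, 46]
The echelon form has 5 nonzero rows; the last pivot sits in the augmented column, so rank(M) = 4 but rank([M|b]) = 5.
Since the ranks differ, the system is inconsistent.
It has no solutions.

0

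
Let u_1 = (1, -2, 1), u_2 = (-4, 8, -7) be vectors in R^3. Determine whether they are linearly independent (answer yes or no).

yes

Form the matrix with these vectors as rows and row reduce.
R2 ← R2 + (4)·R1: [0, 0, -3]
2 nonzero rows, so the 2 vectors span a space of dimension 2.
Since 2 = 2, the vectors are linearly independent.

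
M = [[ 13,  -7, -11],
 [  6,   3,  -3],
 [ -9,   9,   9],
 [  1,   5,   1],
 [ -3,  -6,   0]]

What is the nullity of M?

Row reduce to echelon form.
R2 ← R2 − (6/13)·R1: [0, 81/13, 27/13]
R3 ← R3 + (9/13)·R1: [0, 54/13, 18/13]
R4 ← R4 − (1/13)·R1: [0, 72/13, 24/13]
R5 ← R5 + (3/13)·R1: [0, -99/13, -33/13]
R3 ← R3 − (2/3)·R2: [0, 0, 0]
R4 ← R4 − (8/9)·R2: [0, 0, 0]
R5 ← R5 + (11/9)·R2: [0, 0, 0]
2 nonzero rows, so rank(M) = 2.
M has 3 columns; by rank–nullity, nullity = 3 − 2 = 1.

1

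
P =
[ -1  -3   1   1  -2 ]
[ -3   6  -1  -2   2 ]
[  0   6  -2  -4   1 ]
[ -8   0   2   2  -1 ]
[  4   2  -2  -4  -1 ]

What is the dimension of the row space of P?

3

Row reduce to echelon form.
R2 ← R2 − (3)·R1: [0, 15, -4, -5, 8]
R4 ← R4 − (8)·R1: [0, 24, -6, -6, 15]
R5 ← R5 + (4)·R1: [0, -10, 2, 0, -9]
R3 ← R3 − (2/5)·R2: [0, 0, -2/5, -2, -11/5]
R4 ← R4 − (8/5)·R2: [0, 0, 2/5, 2, 11/5]
R5 ← R5 + (2/3)·R2: [0, 0, -2/3, -10/3, -11/3]
R4 ← R4 + R3: [0, 0, 0, 0, 0]
R5 ← R5 − (5/3)·R3: [0, 0, 0, 0, 0]
Echelon form has 3 nonzero rows, so rank(P) = 3.
The row space has dimension equal to the rank: 3.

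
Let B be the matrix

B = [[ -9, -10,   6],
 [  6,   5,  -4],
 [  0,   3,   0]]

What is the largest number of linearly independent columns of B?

2

Row reduce to echelon form.
R2 ← R2 + (2/3)·R1: [0, -5/3, 0]
R3 ← R3 + (9/5)·R2: [0, 0, 0]
Echelon form has 2 nonzero rows, so rank(B) = 2.
The rank gives the maximum number of linearly independent columns: 2.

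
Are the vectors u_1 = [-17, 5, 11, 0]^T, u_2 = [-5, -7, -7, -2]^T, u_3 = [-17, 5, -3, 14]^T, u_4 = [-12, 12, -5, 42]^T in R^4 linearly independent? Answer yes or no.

yes

Form the matrix with these vectors as rows and row reduce.
R2 ← R2 − (5/17)·R1: [0, -144/17, -174/17, -2]
R3 ← R3 − R1: [0, 0, -14, 14]
R4 ← R4 − (12/17)·R1: [0, 144/17, -217/17, 42]
R4 ← R4 + R2: [0, 0, -23, 40]
R4 ← R4 − (23/14)·R3: [0, 0, 0, 17]
4 nonzero rows, so the 4 vectors span a space of dimension 4.
Since 4 = 4, the vectors are linearly independent.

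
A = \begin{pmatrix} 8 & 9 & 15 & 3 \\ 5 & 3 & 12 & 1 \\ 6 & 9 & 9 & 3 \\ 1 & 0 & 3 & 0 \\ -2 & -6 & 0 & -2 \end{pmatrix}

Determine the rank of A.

Row reduce to echelon form.
R2 ← R2 − (5/8)·R1: [0, -21/8, 21/8, -7/8]
R3 ← R3 − (3/4)·R1: [0, 9/4, -9/4, 3/4]
R4 ← R4 − (1/8)·R1: [0, -9/8, 9/8, -3/8]
R5 ← R5 + (1/4)·R1: [0, -15/4, 15/4, -5/4]
R3 ← R3 + (6/7)·R2: [0, 0, 0, 0]
R4 ← R4 − (3/7)·R2: [0, 0, 0, 0]
R5 ← R5 − (10/7)·R2: [0, 0, 0, 0]
Echelon form has 2 nonzero rows, so rank(A) = 2.

2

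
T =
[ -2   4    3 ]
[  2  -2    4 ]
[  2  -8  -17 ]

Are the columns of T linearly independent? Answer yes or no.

no

Row reduce T to echelon form.
R2 ← R2 + R1: [0, 2, 7]
R3 ← R3 + R1: [0, -4, -14]
R3 ← R3 + (2)·R2: [0, 0, 0]
2 pivots among 3 columns.
Only 2 < 3 pivot columns, so the columns are linearly dependent.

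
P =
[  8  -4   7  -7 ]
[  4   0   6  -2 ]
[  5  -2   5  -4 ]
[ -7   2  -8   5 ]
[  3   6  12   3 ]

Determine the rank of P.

2

Row reduce to echelon form.
R2 ← R2 − (1/2)·R1: [0, 2, 5/2, 3/2]
R3 ← R3 − (5/8)·R1: [0, 1/2, 5/8, 3/8]
R4 ← R4 + (7/8)·R1: [0, -3/2, -15/8, -9/8]
R5 ← R5 − (3/8)·R1: [0, 15/2, 75/8, 45/8]
R3 ← R3 − (1/4)·R2: [0, 0, 0, 0]
R4 ← R4 + (3/4)·R2: [0, 0, 0, 0]
R5 ← R5 − (15/4)·R2: [0, 0, 0, 0]
Echelon form has 2 nonzero rows, so rank(P) = 2.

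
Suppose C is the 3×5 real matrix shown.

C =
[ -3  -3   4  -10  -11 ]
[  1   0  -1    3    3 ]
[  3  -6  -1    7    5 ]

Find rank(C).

Row reduce to echelon form.
R2 ← R2 + (1/3)·R1: [0, -1, 1/3, -1/3, -2/3]
R3 ← R3 + R1: [0, -9, 3, -3, -6]
R3 ← R3 − (9)·R2: [0, 0, 0, 0, 0]
Echelon form has 2 nonzero rows, so rank(C) = 2.

2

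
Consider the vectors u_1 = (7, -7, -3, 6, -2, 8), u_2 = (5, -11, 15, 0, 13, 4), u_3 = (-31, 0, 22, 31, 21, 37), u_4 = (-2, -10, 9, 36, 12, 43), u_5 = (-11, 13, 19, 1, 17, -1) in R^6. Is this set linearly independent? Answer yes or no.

yes

Form the matrix with these vectors as rows and row reduce.
R2 ← R2 − (5/7)·R1: [0, -6, 120/7, -30/7, 101/7, -12/7]
R3 ← R3 + (31/7)·R1: [0, -31, 61/7, 403/7, 85/7, 507/7]
R4 ← R4 + (2/7)·R1: [0, -12, 57/7, 264/7, 80/7, 317/7]
R5 ← R5 + (11/7)·R1: [0, 2, 100/7, 73/7, 97/7, 81/7]
R3 ← R3 − (31/6)·R2: [0, 0, -559/7, 558/7, -2621/42, 569/7]
R4 ← R4 − (2)·R2: [0, 0, -183/7, 324/7, -122/7, 341/7]
R5 ← R5 + (1/3)·R2: [0, 0, 20, 9, 56/3, 11]
R4 ← R4 − (183/559)·R3: [0, 0, 0, 11286/559, 3355/1118, 12356/559]
R5 ← R5 + (140/559)·R3: [0, 0, 0, 16191/559, 1698/559, 17529/559]
R5 ← R5 − (1799/1254)·R4: [0, 0, 0, 0, -289/228, -221/627]
5 nonzero rows, so the 5 vectors span a space of dimension 5.
Since 5 = 5, the vectors are linearly independent.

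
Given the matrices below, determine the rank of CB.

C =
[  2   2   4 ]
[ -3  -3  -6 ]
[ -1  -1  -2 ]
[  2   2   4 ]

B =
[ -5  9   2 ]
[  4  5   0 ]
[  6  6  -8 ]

First compute CB:
[[ 22,  52, -28],
 [-33, -78,  42],
 [-11, -26,  14],
 [ 22,  52, -28]]
Now row reduce the product.
R2 ← R2 + (3/2)·R1: [0, 0, 0]
R3 ← R3 + (1/2)·R1: [0, 0, 0]
R4 ← R4 − R1: [0, 0, 0]
1 nonzero row, so rank(CB) = 1.

1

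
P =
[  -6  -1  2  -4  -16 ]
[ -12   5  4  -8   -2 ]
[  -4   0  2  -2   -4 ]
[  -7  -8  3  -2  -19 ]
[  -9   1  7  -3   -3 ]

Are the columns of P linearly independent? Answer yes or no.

no

Row reduce P to echelon form.
R2 ← R2 − (2)·R1: [0, 7, 0, 0, 30]
R3 ← R3 − (2/3)·R1: [0, 2/3, 2/3, 2/3, 20/3]
R4 ← R4 − (7/6)·R1: [0, -41/6, 2/3, 8/3, -1/3]
R5 ← R5 − (3/2)·R1: [0, 5/2, 4, 3, 21]
R3 ← R3 − (2/21)·R2: [0, 0, 2/3, 2/3, 80/21]
R4 ← R4 + (41/42)·R2: [0, 0, 2/3, 8/3, 608/21]
R5 ← R5 − (5/14)·R2: [0, 0, 4, 3, 72/7]
R4 ← R4 − R3: [0, 0, 0, 2, 176/7]
R5 ← R5 − (6)·R3: [0, 0, 0, -1, -88/7]
R5 ← R5 + (1/2)·R4: [0, 0, 0, 0, 0]
4 pivots among 5 columns.
Only 4 < 5 pivot columns, so the columns are linearly dependent.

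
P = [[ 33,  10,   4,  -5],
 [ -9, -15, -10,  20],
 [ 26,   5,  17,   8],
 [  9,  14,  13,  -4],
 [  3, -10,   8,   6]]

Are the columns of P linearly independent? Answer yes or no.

Row reduce P to echelon form.
R2 ← R2 + (3/11)·R1: [0, -135/11, -98/11, 205/11]
R3 ← R3 − (26/33)·R1: [0, -95/33, 457/33, 394/33]
R4 ← R4 − (3/11)·R1: [0, 124/11, 131/11, -29/11]
R5 ← R5 − (1/11)·R1: [0, -120/11, 84/11, 71/11]
R3 ← R3 − (19/81)·R2: [0, 0, 1291/81, 613/81]
R4 ← R4 + (124/135)·R2: [0, 0, 503/135, 391/27]
R5 ← R5 − (8/9)·R2: [0, 0, 140/9, -91/9]
R4 ← R4 − (1509/6455)·R3: [0, 0, 0, 82058/6455]
R5 ← R5 − (1260/1291)·R3: [0, 0, 0, -22589/1291]
R5 ← R5 + (245/178)·R4: [0, 0, 0, 0]
4 pivots among 4 columns.
Every column is a pivot column, so the columns are linearly independent.

yes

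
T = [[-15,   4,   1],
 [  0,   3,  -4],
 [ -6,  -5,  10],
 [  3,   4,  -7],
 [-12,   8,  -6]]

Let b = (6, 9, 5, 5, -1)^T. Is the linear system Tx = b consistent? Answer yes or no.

Row reduce the augmented matrix [T | b].
R3 ← R3 − (2/5)·R1: [0, -33/5, 48/5, 13/5]
R4 ← R4 + (1/5)·R1: [0, 24/5, -34/5, 31/5]
R5 ← R5 − (4/5)·R1: [0, 24/5, -34/5, -29/5]
R3 ← R3 + (11/5)·R2: [0, 0, 4/5, 112/5]
R4 ← R4 − (8/5)·R2: [0, 0, -2/5, -41/5]
R5 ← R5 − (8/5)·R2: [0, 0, -2/5, -101/5]
R4 ← R4 + (1/2)·R3: [0, 0, 0, 3]
R5 ← R5 + (1/2)·R3: [0, 0, 0, -9]
R5 ← R5 + (3)·R4: [0, 0, 0, 0]
The echelon form has 4 nonzero rows; the last pivot sits in the augmented column, so rank(T) = 3 but rank([T|b]) = 4.
Since the ranks differ, the system is inconsistent.

no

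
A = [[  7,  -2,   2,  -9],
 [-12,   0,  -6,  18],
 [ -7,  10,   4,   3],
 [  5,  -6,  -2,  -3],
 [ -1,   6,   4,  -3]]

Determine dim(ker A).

2

Row reduce to echelon form.
R2 ← R2 + (12/7)·R1: [0, -24/7, -18/7, 18/7]
R3 ← R3 + R1: [0, 8, 6, -6]
R4 ← R4 − (5/7)·R1: [0, -32/7, -24/7, 24/7]
R5 ← R5 + (1/7)·R1: [0, 40/7, 30/7, -30/7]
R3 ← R3 + (7/3)·R2: [0, 0, 0, 0]
R4 ← R4 − (4/3)·R2: [0, 0, 0, 0]
R5 ← R5 + (5/3)·R2: [0, 0, 0, 0]
2 nonzero rows, so rank(A) = 2.
A has 4 columns; by rank–nullity, nullity = 4 − 2 = 2.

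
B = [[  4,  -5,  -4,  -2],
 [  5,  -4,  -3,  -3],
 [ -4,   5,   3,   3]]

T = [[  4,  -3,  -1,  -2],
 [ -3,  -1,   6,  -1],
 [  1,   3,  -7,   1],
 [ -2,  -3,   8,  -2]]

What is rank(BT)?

3

First compute BT:
[[ 31, -13, -22,  -3],
 [ 35, -11, -32,  -3],
 [-34,   7,  37,   0]]
Now row reduce the product.
R2 ← R2 − (35/31)·R1: [0, 114/31, -222/31, 12/31]
R3 ← R3 + (34/31)·R1: [0, -225/31, 399/31, -102/31]
R3 ← R3 + (75/38)·R2: [0, 0, -24/19, -48/19]
3 nonzero rows, so rank(BT) = 3.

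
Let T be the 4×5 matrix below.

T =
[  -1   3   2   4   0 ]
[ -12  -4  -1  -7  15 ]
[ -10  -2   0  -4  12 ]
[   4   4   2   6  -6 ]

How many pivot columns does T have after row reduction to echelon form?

Row reduce to echelon form.
R2 ← R2 − (12)·R1: [0, -40, -25, -55, 15]
R3 ← R3 − (10)·R1: [0, -32, -20, -44, 12]
R4 ← R4 + (4)·R1: [0, 16, 10, 22, -6]
R3 ← R3 − (4/5)·R2: [0, 0, 0, 0, 0]
R4 ← R4 + (2/5)·R2: [0, 0, 0, 0, 0]
Echelon form has 2 nonzero rows, so rank(T) = 2.
Each nonzero row contributes one pivot column: 2 pivot columns.

2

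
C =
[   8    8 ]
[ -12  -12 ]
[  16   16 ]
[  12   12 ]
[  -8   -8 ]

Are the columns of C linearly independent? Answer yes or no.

no

Row reduce C to echelon form.
R2 ← R2 + (3/2)·R1: [0, 0]
R3 ← R3 − (2)·R1: [0, 0]
R4 ← R4 − (3/2)·R1: [0, 0]
R5 ← R5 + R1: [0, 0]
1 pivot among 2 columns.
Only 1 < 2 pivot columns, so the columns are linearly dependent.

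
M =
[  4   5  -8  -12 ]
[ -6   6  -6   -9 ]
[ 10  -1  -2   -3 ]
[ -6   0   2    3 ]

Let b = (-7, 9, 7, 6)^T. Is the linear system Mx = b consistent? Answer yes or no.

no

Row reduce the augmented matrix [M | b].
R2 ← R2 + (3/2)·R1: [0, 27/2, -18, -27, -3/2]
R3 ← R3 − (5/2)·R1: [0, -27/2, 18, 27, 49/2]
R4 ← R4 + (3/2)·R1: [0, 15/2, -10, -15, -9/2]
R3 ← R3 + R2: [0, 0, 0, 0, 23]
R4 ← R4 − (5/9)·R2: [0, 0, 0, 0, -11/3]
R4 ← R4 + (11/69)·R3: [0, 0, 0, 0, 0]
The echelon form has 3 nonzero rows; the last pivot sits in the augmented column, so rank(M) = 2 but rank([M|b]) = 3.
Since the ranks differ, the system is inconsistent.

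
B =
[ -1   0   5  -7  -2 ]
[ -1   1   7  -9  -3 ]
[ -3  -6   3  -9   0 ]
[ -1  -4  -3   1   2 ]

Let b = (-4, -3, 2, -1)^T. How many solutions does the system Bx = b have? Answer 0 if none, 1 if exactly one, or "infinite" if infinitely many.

0

Row reduce the augmented matrix [B | b].
R2 ← R2 − R1: [0, 1, 2, -2, -1, 1]
R3 ← R3 − (3)·R1: [0, -6, -12, 12, 6, 14]
R4 ← R4 − R1: [0, -4, -8, 8, 4, 3]
R3 ← R3 + (6)·R2: [0, 0, 0, 0, 0, 20]
R4 ← R4 + (4)·R2: [0, 0, 0, 0, 0, 7]
R4 ← R4 − (7/20)·R3: [0, 0, 0, 0, 0, 0]
The echelon form has 3 nonzero rows; the last pivot sits in the augmented column, so rank(B) = 2 but rank([B|b]) = 3.
Since the ranks differ, the system is inconsistent.
It has no solutions.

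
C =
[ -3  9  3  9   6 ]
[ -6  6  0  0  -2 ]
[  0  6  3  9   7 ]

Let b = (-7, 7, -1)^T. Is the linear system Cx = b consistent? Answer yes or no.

no

Row reduce the augmented matrix [C | b].
R2 ← R2 − (2)·R1: [0, -12, -6, -18, -14, 21]
R3 ← R3 + (1/2)·R2: [0, 0, 0, 0, 0, 19/2]
The echelon form has 3 nonzero rows; the last pivot sits in the augmented column, so rank(C) = 2 but rank([C|b]) = 3.
Since the ranks differ, the system is inconsistent.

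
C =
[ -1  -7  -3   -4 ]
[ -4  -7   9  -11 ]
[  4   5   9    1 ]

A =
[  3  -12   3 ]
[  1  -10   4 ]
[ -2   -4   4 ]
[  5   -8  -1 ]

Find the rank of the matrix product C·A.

First compute CA:
[[-24, 126, -39],
 [-92, 170,   7],
 [  4, -142,  67]]
Now row reduce the product.
R2 ← R2 − (23/6)·R1: [0, -313, 313/2]
R3 ← R3 + (1/6)·R1: [0, -121, 121/2]
R3 ← R3 − (121/313)·R2: [0, 0, 0]
2 nonzero rows, so rank(CA) = 2.

2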